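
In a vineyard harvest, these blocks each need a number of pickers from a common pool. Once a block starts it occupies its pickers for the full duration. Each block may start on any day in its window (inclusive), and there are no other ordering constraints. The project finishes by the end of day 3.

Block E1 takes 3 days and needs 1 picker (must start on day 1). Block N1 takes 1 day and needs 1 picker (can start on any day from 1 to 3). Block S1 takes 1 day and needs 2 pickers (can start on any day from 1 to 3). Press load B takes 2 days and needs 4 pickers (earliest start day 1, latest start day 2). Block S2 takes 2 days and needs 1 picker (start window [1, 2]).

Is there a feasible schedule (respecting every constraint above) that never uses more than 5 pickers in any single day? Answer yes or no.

Total picker-days = 16; over 3 days the average is 16/3 > 5, so some day must exceed 5.

no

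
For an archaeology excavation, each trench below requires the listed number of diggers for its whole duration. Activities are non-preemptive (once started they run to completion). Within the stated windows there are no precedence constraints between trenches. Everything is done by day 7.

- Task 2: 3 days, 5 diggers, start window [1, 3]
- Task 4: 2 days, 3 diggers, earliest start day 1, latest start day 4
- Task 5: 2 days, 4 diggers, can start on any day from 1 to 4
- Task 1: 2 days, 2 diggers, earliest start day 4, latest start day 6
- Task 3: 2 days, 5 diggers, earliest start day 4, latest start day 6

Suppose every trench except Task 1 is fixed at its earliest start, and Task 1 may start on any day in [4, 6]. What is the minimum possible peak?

12

Task 1@4: d1:12  d2:12  d3:5  d4:7  d5:7  d6:0  d7:0 → peak 12
Task 1@5: d1:12  d2:12  d3:5  d4:5  d5:7  d6:2  d7:0 → peak 12
Task 1@6: d1:12  d2:12  d3:5  d4:5  d5:5  d6:2  d7:2 → peak 12
Best is Task 1@4, peak 12.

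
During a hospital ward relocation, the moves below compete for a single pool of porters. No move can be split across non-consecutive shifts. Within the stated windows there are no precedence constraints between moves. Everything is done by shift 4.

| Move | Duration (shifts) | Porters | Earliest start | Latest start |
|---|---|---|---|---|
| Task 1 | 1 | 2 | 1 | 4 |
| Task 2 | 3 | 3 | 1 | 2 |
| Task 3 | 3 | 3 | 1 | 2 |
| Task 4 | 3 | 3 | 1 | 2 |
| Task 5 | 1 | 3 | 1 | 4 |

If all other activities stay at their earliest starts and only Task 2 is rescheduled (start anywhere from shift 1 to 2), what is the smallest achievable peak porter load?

Task 2@1: s1:14  s2:9  s3:9  s4:0 → peak 14
Task 2@2: s1:11  s2:9  s3:9  s4:3 → peak 11
Best is Task 2@2, peak 11.

11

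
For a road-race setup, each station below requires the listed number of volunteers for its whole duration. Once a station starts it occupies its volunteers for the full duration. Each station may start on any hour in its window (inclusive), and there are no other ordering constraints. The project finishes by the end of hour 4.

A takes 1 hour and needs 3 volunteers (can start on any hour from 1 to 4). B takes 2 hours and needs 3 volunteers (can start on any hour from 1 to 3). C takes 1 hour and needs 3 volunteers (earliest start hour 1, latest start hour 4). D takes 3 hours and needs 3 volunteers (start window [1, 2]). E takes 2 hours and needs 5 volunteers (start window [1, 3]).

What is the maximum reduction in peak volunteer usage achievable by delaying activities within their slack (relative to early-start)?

8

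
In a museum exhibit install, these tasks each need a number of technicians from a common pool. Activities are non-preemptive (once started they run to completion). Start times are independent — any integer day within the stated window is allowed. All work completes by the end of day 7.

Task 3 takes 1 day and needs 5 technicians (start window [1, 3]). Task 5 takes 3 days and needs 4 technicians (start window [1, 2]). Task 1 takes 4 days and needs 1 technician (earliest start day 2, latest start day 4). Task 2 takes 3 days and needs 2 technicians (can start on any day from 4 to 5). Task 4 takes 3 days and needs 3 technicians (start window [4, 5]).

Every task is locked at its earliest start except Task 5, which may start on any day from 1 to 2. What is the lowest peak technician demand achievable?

Task 5@1: d1:9  d2:5  d3:5  d4:6  d5:6  d6:5  d7:0 → peak 9
Task 5@2: d1:5  d2:5  d3:5  d4:10  d5:6  d6:5  d7:0 → peak 10
Best is Task 5@1, peak 9.

9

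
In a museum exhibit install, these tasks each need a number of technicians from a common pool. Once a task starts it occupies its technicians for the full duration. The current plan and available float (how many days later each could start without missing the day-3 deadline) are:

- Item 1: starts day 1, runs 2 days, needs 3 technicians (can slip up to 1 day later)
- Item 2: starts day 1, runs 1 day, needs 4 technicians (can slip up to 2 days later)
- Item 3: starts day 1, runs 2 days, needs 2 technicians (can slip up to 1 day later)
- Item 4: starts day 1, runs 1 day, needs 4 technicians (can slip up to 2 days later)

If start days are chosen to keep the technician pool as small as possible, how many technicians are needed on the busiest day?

7

Early-start (Item 1@1, Item 2@1, Item 3@1, Item 4@1) gives peak 13: d1:13  d2:5  d3:0.
Shift Item 3→2, Item 4→3.
Schedule Item 1@1, Item 2@1, Item 3@2, Item 4@3: d1:7  d2:5  d3:6 — peak 7.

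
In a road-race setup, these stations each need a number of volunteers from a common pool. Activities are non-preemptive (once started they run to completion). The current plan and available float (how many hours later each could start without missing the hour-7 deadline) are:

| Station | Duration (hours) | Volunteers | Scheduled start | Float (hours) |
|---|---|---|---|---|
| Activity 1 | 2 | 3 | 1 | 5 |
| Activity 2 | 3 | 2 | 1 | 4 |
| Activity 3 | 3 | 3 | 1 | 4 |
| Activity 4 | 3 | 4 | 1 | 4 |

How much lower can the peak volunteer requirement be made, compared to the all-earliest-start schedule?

6

Early-start peak: h1:12  h2:12  h3:9  h4:0  h5:0  h6:0  h7:0 ⇒ 12.
Leveled (Activity 1@1, Activity 2@3, Activity 3@1, Activity 4@4): h1:6  h2:6  h3:5  h4:6  h5:6  h6:4  h7:0 ⇒ 6.
Reduction 12 − 6 = 6.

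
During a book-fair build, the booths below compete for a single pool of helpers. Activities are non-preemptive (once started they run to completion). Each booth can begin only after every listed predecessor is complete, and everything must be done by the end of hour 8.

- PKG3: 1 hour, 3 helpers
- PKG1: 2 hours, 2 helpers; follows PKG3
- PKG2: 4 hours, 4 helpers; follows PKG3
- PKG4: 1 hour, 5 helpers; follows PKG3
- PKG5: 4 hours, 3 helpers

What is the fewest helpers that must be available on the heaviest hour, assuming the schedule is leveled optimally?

7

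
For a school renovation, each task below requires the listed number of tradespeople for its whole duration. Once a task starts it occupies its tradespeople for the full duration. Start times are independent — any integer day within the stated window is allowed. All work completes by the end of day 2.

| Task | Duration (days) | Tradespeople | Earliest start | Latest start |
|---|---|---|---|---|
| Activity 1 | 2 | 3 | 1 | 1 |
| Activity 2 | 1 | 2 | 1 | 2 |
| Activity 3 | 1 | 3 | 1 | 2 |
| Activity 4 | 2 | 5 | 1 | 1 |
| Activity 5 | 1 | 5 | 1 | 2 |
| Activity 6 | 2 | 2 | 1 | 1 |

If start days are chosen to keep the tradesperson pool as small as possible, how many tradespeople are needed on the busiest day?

Early-start (Activity 1@1, Activity 2@1, Activity 3@1, Activity 4@1, Activity 5@1, Activity 6@1) gives peak 20: d1:20  d2:10.
Shift Activity 5→2.
Schedule Activity 1@1, Activity 2@1, Activity 3@1, Activity 4@1, Activity 5@2, Activity 6@1: d1:15  d2:15 — peak 15.
Total tradesperson-days = 30 over 2 days ⇒ peak ≥ ⌈30/2⌉ = 15, so 15 is optimal.

15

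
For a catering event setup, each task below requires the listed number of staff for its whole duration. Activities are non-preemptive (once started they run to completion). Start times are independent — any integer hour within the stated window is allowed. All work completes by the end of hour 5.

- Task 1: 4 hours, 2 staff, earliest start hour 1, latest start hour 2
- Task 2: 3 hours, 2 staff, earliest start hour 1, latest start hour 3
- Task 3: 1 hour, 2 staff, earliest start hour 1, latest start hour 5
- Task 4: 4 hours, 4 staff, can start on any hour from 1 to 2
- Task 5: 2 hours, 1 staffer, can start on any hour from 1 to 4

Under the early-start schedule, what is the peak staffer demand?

11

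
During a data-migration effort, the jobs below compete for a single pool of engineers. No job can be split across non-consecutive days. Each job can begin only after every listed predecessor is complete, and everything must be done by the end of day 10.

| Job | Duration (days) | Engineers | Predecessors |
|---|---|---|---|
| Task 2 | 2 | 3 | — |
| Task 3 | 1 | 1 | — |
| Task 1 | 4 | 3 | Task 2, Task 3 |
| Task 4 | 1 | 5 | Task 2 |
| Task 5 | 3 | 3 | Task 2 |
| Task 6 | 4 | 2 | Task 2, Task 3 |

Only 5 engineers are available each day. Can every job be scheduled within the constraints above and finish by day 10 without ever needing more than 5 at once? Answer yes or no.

yes

Schedule Task 2@1, Task 3@1, Task 1@3, Task 4@7, Task 5@8, Task 6@3: d1:4  d2:3  d3:5  d4:5  d5:5  d6:5  d7:5  d8:3  d9:3  d10:3 — peak 5 ≤ 5.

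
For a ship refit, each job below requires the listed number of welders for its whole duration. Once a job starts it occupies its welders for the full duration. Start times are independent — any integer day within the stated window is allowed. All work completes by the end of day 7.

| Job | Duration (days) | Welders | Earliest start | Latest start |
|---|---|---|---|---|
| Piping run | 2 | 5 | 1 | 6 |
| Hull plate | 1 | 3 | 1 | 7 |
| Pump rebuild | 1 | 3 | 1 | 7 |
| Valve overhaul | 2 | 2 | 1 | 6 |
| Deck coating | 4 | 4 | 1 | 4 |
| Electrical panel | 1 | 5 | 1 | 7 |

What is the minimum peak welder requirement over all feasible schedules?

7

Early-start (Piping run@1, Hull plate@1, Pump rebuild@1, Valve overhaul@1, Deck coating@1, Electrical panel@1) gives peak 22: d1:22  d2:11  d3:4  d4:4  d5:0  d6:0  d7:0.
Shift Hull plate→3, Pump rebuild→4, Deck coating→3, Electrical panel→7.
Schedule Piping run@1, Hull plate@3, Pump rebuild@4, Valve overhaul@1, Deck coating@3, Electrical panel@7: d1:7  d2:7  d3:7  d4:7  d5:4  d6:4  d7:5 — peak 7.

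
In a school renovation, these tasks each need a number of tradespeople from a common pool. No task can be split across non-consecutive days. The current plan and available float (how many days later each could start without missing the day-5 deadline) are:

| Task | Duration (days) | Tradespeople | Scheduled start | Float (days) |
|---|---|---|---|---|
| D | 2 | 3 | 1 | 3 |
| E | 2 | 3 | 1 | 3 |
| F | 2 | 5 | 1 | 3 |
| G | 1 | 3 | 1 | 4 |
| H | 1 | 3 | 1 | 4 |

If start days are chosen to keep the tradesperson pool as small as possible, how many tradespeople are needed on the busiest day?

6

Early-start (D@1, E@1, F@1, G@1, H@1) gives peak 17: d1:17  d2:11  d3:0  d4:0  d5:0.
Shift F→3, G→5, H→5.
Schedule D@1, E@1, F@3, G@5, H@5: d1:6  d2:6  d3:5  d4:5  d5:6 — peak 6.
Total tradesperson-days = 28 over 5 days ⇒ peak ≥ ⌈28/5⌉ = 6, so 6 is optimal.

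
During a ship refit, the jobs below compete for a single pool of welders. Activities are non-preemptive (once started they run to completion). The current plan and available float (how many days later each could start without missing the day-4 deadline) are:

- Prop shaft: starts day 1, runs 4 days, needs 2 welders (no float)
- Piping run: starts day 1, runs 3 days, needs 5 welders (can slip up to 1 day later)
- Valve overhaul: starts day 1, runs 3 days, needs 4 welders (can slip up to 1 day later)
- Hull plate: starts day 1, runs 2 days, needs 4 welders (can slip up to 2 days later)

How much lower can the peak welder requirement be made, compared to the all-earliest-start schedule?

0

Early-start peak: d1:15  d2:15  d3:11  d4:2 ⇒ 15.
Leveled (Prop shaft@1, Piping run@1, Valve overhaul@1, Hull plate@1): d1:15  d2:15  d3:11  d4:2 ⇒ 15.
Reduction 15 − 15 = 0.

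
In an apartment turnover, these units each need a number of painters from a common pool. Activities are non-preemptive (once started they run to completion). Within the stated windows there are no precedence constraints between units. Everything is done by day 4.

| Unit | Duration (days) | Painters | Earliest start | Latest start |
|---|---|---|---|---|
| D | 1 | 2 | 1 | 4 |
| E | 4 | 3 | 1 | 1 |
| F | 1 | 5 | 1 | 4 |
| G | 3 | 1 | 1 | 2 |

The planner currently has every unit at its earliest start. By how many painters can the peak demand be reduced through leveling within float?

3

Early-start peak: d1:11  d2:4  d3:4  d4:3 ⇒ 11.
Leveled (D@1, E@1, F@4, G@1): d1:6  d2:4  d3:4  d4:8 ⇒ 8.
Reduction 11 − 8 = 3.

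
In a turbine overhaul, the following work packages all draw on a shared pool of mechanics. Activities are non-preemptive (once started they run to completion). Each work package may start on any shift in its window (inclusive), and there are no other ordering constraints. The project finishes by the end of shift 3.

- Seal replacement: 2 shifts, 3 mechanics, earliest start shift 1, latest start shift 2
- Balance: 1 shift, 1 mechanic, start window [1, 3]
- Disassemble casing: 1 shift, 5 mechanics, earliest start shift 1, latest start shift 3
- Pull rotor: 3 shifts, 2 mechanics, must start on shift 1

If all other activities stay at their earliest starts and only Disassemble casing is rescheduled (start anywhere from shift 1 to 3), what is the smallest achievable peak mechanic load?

Disassemble casing@1: s1:11  s2:5  s3:2 → peak 11
Disassemble casing@2: s1:6  s2:10  s3:2 → peak 10
Disassemble casing@3: s1:6  s2:5  s3:7 → peak 7
Best is Disassemble casing@3, peak 7.

7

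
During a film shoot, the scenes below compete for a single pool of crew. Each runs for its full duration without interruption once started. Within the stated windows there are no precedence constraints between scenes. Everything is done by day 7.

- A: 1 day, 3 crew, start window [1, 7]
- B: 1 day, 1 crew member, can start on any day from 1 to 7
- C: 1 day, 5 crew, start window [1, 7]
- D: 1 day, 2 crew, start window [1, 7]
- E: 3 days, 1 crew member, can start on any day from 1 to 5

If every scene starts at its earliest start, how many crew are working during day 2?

At early start, day 2 has: E.
Demand: 1 = 1.

1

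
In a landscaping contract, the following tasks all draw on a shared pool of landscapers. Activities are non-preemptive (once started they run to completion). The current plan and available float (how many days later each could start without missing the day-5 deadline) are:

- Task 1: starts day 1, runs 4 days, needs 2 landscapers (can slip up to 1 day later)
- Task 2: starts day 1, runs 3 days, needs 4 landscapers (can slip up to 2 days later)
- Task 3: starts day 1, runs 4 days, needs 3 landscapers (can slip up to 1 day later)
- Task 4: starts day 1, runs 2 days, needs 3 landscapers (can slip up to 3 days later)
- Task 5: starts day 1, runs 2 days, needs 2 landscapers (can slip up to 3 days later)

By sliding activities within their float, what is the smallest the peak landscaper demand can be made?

10

Early-start (Task 1@1, Task 2@1, Task 3@1, Task 4@1, Task 5@1) gives peak 14: d1:14  d2:14  d3:9  d4:5  d5:0.
Shift Task 4→4, Task 5→4.
Schedule Task 1@1, Task 2@1, Task 3@1, Task 4@4, Task 5@4: d1:9  d2:9  d3:9  d4:10  d5:5 — peak 10.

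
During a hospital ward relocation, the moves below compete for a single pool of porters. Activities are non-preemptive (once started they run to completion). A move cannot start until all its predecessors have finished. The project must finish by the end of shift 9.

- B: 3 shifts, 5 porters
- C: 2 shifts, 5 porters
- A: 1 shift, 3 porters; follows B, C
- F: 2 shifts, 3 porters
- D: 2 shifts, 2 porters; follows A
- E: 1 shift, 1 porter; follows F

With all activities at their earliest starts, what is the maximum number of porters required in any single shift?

Early-start schedule: B@1, C@1, A@4, F@1, D@5, E@3.
Load per shift: shift 1: 13, shift 2: 13, shift 3: 6, shift 4: 3, shift 5: 2, shift 6: 2, shift 7: 0, shift 8: 0, shift 9: 0.
Peak is 13.

13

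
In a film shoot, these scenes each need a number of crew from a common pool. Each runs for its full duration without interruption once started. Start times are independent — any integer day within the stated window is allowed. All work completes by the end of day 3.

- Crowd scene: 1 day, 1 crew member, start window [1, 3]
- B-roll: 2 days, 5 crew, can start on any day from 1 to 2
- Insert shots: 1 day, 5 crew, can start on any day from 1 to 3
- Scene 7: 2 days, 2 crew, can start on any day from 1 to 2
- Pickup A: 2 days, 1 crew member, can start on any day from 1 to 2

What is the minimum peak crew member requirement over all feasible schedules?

Early-start (Crowd scene@1, B-roll@1, Insert shots@1, Scene 7@1, Pickup A@1) gives peak 14: d1:14  d2:8  d3:0.
Shift Insert shots→3, Pickup A→2.
Schedule Crowd scene@1, B-roll@1, Insert shots@3, Scene 7@1, Pickup A@2: d1:8  d2:8  d3:6 — peak 8.
Total crew member-days = 22 over 3 days ⇒ peak ≥ ⌈22/3⌉ = 8, so 8 is optimal.

8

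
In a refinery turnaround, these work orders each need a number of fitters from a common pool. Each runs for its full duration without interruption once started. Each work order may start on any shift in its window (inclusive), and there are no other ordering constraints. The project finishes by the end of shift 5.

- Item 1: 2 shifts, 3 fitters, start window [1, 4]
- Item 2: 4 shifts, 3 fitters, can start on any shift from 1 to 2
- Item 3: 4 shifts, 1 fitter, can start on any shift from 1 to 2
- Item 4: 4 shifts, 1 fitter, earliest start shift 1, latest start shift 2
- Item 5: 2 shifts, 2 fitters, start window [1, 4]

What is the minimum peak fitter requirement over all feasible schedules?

8

Early-start (Item 1@1, Item 2@1, Item 3@1, Item 4@1, Item 5@1) gives peak 10: s1:10  s2:10  s3:5  s4:5  s5:0.
Shift Item 5→3.
Schedule Item 1@1, Item 2@1, Item 3@1, Item 4@1, Item 5@3: s1:8  s2:8  s3:7  s4:7  s5:0 — peak 8.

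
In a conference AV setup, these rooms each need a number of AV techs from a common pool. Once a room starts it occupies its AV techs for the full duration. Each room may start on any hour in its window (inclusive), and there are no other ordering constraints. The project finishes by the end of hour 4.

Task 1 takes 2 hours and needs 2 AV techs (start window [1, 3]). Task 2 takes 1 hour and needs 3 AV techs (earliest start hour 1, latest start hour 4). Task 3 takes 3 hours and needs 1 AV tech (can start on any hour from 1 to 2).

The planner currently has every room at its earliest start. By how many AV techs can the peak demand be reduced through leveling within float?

Early-start peak: h1:6  h2:3  h3:1  h4:0 ⇒ 6.
Leveled (Task 1@1, Task 2@4, Task 3@1): h1:3  h2:3  h3:1  h4:3 ⇒ 3.
Reduction 6 − 3 = 3.

3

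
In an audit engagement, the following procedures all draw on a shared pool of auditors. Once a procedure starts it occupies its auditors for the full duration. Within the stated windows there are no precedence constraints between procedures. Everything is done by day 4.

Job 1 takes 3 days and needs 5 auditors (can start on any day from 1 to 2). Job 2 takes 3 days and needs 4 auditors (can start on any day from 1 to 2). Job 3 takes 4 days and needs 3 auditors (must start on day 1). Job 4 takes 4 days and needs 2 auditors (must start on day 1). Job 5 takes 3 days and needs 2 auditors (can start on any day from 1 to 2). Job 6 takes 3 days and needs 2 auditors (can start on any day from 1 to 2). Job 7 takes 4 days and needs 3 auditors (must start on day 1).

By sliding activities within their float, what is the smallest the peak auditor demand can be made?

Schedule Job 1@1, Job 2@1, Job 3@1, Job 4@1, Job 5@1, Job 6@1, Job 7@1: d1:21  d2:21  d3:21  d4:8 — peak 21.
No arrangement of the 16 feasible schedules does better.

21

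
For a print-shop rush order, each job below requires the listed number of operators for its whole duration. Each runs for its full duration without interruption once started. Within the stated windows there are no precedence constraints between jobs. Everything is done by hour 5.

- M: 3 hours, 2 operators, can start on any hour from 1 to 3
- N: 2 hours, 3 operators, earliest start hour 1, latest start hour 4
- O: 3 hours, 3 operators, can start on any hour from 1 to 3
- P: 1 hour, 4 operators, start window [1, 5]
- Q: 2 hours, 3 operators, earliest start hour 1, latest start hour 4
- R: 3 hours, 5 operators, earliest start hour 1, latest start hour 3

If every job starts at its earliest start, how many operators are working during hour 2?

16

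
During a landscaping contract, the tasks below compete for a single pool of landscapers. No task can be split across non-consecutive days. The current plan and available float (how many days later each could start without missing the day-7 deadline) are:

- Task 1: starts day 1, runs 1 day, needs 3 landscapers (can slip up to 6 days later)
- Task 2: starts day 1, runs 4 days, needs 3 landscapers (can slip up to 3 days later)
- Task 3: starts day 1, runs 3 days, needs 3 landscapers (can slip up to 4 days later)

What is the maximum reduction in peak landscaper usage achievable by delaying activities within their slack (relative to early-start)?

Early-start peak: d1:9  d2:6  d3:6  d4:3  d5:0  d6:0  d7:0 ⇒ 9.
Leveled (Task 1@1, Task 2@1, Task 3@2): d1:6  d2:6  d3:6  d4:6  d5:0  d6:0  d7:0 ⇒ 6.
Reduction 9 − 6 = 3.

3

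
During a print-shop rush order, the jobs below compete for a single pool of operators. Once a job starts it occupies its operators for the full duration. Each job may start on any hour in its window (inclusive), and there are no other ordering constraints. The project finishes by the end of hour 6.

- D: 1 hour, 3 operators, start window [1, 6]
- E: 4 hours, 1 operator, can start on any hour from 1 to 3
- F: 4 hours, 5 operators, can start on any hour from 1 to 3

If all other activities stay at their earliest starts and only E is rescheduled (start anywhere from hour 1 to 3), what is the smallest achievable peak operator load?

E@1: h1:9  h2:6  h3:6  h4:6  h5:0  h6:0 → peak 9
E@2: h1:8  h2:6  h3:6  h4:6  h5:1  h6:0 → peak 8
E@3: h1:8  h2:5  h3:6  h4:6  h5:1  h6:1 → peak 8
Best is E@2, peak 8.

8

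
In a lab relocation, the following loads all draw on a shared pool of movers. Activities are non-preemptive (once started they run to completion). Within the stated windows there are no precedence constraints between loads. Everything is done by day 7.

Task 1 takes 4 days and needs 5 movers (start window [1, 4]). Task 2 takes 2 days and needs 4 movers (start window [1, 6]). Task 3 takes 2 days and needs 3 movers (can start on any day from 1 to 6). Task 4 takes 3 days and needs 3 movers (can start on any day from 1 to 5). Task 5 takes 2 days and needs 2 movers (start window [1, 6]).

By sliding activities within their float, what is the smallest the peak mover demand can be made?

Early-start (Task 1@1, Task 2@1, Task 3@1, Task 4@1, Task 5@1) gives peak 17: d1:17  d2:17  d3:8  d4:5  d5:0  d6:0  d7:0.
Shift Task 2→5, Task 4→3, Task 5→6.
Schedule Task 1@1, Task 2@5, Task 3@1, Task 4@3, Task 5@6: d1:8  d2:8  d3:8  d4:8  d5:7  d6:6  d7:2 — peak 8.

8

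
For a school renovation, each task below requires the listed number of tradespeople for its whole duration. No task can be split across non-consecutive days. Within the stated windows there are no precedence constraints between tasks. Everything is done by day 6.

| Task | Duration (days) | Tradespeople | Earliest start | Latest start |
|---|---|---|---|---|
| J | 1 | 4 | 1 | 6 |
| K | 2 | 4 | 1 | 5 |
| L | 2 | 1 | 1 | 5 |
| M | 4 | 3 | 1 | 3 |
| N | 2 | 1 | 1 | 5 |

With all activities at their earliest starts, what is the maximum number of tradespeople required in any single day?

13

Early-start schedule: J@1, K@1, L@1, M@1, N@1.
Load per day: day 1: 13, day 2: 9, day 3: 3, day 4: 3, day 5: 0, day 6: 0.
Peak is 13.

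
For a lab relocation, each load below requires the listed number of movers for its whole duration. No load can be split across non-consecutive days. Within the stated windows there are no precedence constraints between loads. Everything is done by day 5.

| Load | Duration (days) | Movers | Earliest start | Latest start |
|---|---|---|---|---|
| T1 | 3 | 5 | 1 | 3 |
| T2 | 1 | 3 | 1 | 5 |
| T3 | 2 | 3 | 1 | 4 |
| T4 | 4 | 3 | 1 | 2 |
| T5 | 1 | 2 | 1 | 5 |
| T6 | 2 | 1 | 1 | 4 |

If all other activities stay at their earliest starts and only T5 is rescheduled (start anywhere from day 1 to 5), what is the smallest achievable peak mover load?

15

T5@1: d1:17  d2:12  d3:8  d4:3  d5:0 → peak 17
T5@2: d1:15  d2:14  d3:8  d4:3  d5:0 → peak 15
T5@3: d1:15  d2:12  d3:10  d4:3  d5:0 → peak 15
T5@4: d1:15  d2:12  d3:8  d4:5  d5:0 → peak 15
T5@5: d1:15  d2:12  d3:8  d4:3  d5:2 → peak 15
Best is T5@2, peak 15.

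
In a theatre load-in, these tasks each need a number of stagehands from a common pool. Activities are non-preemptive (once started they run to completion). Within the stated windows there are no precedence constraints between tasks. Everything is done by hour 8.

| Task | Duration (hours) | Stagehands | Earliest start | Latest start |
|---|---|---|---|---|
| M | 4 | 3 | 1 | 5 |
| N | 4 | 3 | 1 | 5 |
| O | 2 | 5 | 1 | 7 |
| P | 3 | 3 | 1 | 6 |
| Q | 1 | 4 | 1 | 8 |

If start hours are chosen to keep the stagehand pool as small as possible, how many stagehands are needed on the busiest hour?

8

Early-start (M@1, N@1, O@1, P@1, Q@1) gives peak 18: h1:18  h2:14  h3:9  h4:6  h5:0  h6:0  h7:0  h8:0.
Shift O→5, P→5, Q→7.
Schedule M@1, N@1, O@5, P@5, Q@7: h1:6  h2:6  h3:6  h4:6  h5:8  h6:8  h7:7  h8:0 — peak 8.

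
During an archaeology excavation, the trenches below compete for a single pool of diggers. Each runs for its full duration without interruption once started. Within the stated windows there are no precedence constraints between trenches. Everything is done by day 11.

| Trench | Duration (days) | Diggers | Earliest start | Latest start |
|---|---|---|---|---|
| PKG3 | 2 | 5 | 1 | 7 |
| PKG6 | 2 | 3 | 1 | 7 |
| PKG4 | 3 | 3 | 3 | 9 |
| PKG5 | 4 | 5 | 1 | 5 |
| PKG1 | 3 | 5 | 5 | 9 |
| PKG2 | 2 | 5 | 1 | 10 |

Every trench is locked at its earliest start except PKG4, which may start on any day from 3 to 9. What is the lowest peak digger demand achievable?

PKG4@3: d1:18  d2:18  d3:8  d4:8  d5:8  d6:5  d7:5  d8:0  d9:0  d10:0  d11:0 → peak 18
PKG4@4: d1:18  d2:18  d3:5  d4:8  d5:8  d6:8  d7:5  d8:0  d9:0  d10:0  d11:0 → peak 18
PKG4@5: d1:18  d2:18  d3:5  d4:5  d5:8  d6:8  d7:8  d8:0  d9:0  d10:0  d11:0 → peak 18
PKG4@6: d1:18  d2:18  d3:5  d4:5  d5:5  d6:8  d7:8  d8:3  d9:0  d10:0  d11:0 → peak 18
PKG4@7: d1:18  d2:18  d3:5  d4:5  d5:5  d6:5  d7:8  d8:3  d9:3  d10:0  d11:0 → peak 18
PKG4@8: d1:18  d2:18  d3:5  d4:5  d5:5  d6:5  d7:5  d8:3  d9:3  d10:3  d11:0 → peak 18
PKG4@9: d1:18  d2:18  d3:5  d4:5  d5:5  d6:5  d7:5  d8:0  d9:3  d10:3  d11:3 → peak 18
Best is PKG4@3, peak 18.

18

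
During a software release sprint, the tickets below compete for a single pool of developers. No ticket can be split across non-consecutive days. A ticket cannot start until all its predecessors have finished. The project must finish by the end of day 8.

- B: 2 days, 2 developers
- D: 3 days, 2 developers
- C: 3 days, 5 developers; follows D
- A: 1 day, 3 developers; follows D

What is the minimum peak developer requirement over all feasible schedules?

Early-start (B@1, D@1, C@4, A@4) gives peak 8: d1:4  d2:4  d3:2  d4:8  d5:5  d6:5  d7:0  d8:0.
Shift A→7.
Schedule B@1, D@1, C@4, A@7: d1:4  d2:4  d3:2  d4:5  d5:5  d6:5  d7:3  d8:0 — peak 5.

5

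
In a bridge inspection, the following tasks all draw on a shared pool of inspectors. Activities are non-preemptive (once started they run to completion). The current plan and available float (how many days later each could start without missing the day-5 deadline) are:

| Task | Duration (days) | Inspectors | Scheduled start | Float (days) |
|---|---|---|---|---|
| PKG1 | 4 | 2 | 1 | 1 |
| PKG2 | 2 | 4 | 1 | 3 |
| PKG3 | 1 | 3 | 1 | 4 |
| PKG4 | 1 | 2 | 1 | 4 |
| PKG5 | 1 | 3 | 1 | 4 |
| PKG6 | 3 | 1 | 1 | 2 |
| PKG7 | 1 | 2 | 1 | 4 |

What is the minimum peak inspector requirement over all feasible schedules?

6

Early-start (PKG1@1, PKG2@1, PKG3@1, PKG4@1, PKG5@1, PKG6@1, PKG7@1) gives peak 17: d1:17  d2:7  d3:3  d4:2  d5:0.
Shift PKG3→3, PKG4→4, PKG5→5, PKG6→3, PKG7→5.
Schedule PKG1@1, PKG2@1, PKG3@3, PKG4@4, PKG5@5, PKG6@3, PKG7@5: d1:6  d2:6  d3:6  d4:5  d5:6 — peak 6.
Total inspector-days = 29 over 5 days ⇒ peak ≥ ⌈29/5⌉ = 6, so 6 is optimal.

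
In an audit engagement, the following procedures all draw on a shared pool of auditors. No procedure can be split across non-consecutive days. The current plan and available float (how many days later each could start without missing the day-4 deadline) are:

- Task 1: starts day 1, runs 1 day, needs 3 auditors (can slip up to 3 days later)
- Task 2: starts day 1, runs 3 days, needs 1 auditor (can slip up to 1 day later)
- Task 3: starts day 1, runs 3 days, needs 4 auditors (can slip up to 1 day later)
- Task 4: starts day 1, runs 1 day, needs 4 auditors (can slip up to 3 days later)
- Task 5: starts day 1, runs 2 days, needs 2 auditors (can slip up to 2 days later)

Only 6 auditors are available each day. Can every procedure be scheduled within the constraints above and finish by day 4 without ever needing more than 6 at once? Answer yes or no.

Total auditor-days = 26; over 4 days the average is 26/4 > 6, so some day must exceed 6.

no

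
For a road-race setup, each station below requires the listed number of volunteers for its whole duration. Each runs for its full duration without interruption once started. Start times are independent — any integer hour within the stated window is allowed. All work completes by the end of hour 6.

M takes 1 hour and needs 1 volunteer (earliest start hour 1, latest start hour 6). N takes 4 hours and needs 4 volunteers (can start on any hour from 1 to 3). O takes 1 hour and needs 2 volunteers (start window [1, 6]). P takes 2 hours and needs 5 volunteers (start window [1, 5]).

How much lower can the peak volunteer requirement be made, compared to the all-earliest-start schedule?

Early-start peak: h1:12  h2:9  h3:4  h4:4  h5:0  h6:0 ⇒ 12.
Leveled (M@1, N@1, O@2, P@5): h1:5  h2:6  h3:4  h4:4  h5:5  h6:5 ⇒ 6.
Reduction 12 − 6 = 6.

6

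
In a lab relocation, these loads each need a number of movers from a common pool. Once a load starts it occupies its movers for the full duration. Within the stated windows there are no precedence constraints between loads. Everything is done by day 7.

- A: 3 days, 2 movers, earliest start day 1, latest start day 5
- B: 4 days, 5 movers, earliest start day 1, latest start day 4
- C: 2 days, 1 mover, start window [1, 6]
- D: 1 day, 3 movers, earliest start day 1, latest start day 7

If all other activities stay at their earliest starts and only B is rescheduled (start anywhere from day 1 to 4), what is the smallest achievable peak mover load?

B@1: d1:11  d2:8  d3:7  d4:5  d5:0  d6:0  d7:0 → peak 11
B@2: d1:6  d2:8  d3:7  d4:5  d5:5  d6:0  d7:0 → peak 8
B@3: d1:6  d2:3  d3:7  d4:5  d5:5  d6:5  d7:0 → peak 7
B@4: d1:6  d2:3  d3:2  d4:5  d5:5  d6:5  d7:5 → peak 6
Best is B@4, peak 6.

6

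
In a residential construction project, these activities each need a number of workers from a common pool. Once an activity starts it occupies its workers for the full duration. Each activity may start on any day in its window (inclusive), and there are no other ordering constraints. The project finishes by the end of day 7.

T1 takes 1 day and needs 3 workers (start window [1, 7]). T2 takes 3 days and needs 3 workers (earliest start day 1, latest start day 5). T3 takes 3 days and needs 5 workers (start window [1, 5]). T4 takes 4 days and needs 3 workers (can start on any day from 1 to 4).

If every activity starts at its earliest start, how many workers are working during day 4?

At early start, day 4 has: T4.
Demand: 3 = 3.

3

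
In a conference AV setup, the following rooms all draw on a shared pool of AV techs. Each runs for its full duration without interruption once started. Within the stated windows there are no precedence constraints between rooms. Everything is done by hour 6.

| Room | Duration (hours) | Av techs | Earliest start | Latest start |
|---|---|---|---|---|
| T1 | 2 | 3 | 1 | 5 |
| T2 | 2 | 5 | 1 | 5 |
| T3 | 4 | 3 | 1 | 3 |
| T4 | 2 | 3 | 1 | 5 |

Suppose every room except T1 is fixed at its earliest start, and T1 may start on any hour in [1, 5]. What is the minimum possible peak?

T1@1: h1:14  h2:14  h3:3  h4:3  h5:0  h6:0 → peak 14
T1@2: h1:11  h2:14  h3:6  h4:3  h5:0  h6:0 → peak 14
T1@3: h1:11  h2:11  h3:6  h4:6  h5:0  h6:0 → peak 11
T1@4: h1:11  h2:11  h3:3  h4:6  h5:3  h6:0 → peak 11
T1@5: h1:11  h2:11  h3:3  h4:3  h5:3  h6:3 → peak 11
Best is T1@3, peak 11.

11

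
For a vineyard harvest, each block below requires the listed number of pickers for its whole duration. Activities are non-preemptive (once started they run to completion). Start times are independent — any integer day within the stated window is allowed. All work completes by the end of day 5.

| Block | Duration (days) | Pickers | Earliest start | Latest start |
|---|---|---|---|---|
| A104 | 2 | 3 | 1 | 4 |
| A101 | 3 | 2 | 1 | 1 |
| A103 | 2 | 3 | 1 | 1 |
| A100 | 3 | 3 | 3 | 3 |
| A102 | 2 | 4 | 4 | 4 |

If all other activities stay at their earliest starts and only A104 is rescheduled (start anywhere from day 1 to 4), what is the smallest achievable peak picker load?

A104@1: d1:8  d2:8  d3:5  d4:7  d5:7 → peak 8
A104@2: d1:5  d2:8  d3:8  d4:7  d5:7 → peak 8
A104@3: d1:5  d2:5  d3:8  d4:10  d5:7 → peak 10
A104@4: d1:5  d2:5  d3:5  d4:10  d5:10 → peak 10
Best is A104@1, peak 8.

8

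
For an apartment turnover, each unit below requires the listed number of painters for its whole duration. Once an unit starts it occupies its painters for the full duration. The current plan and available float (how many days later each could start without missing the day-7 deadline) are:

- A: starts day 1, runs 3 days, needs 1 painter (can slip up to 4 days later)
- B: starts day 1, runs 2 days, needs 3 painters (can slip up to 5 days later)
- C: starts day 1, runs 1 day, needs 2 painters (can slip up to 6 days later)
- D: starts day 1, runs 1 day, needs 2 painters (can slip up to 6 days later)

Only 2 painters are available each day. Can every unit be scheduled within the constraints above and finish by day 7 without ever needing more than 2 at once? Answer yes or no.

no

The minimum achievable peak is 3; 2 < 3, so no feasible schedule stays within the cap.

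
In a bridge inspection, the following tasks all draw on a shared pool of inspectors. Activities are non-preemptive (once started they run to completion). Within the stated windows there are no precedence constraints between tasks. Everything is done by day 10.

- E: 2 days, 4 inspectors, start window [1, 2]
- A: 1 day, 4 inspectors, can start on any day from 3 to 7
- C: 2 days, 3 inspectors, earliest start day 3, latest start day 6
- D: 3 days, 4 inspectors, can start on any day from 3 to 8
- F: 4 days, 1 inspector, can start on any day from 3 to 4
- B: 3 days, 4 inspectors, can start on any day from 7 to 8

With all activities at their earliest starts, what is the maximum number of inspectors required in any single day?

Early-start schedule: E@1, A@3, C@3, D@3, F@3, B@7.
Load per day: day 1: 4, day 2: 4, day 3: 12, day 4: 8, day 5: 5, day 6: 1, day 7: 4, day 8: 4, day 9: 4, day 10: 0.
Peak is 12.

12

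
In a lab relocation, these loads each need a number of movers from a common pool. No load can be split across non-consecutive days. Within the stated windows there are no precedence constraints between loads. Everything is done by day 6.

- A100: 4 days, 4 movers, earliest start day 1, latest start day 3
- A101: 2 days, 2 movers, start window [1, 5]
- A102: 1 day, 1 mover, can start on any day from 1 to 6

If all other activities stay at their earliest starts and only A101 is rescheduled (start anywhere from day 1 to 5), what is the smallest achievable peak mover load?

A101@1: d1:7  d2:6  d3:4  d4:4  d5:0  d6:0 → peak 7
A101@2: d1:5  d2:6  d3:6  d4:4  d5:0  d6:0 → peak 6
A101@3: d1:5  d2:4  d3:6  d4:6  d5:0  d6:0 → peak 6
A101@4: d1:5  d2:4  d3:4  d4:6  d5:2  d6:0 → peak 6
A101@5: d1:5  d2:4  d3:4  d4:4  d5:2  d6:2 → peak 5
Best is A101@5, peak 5.

5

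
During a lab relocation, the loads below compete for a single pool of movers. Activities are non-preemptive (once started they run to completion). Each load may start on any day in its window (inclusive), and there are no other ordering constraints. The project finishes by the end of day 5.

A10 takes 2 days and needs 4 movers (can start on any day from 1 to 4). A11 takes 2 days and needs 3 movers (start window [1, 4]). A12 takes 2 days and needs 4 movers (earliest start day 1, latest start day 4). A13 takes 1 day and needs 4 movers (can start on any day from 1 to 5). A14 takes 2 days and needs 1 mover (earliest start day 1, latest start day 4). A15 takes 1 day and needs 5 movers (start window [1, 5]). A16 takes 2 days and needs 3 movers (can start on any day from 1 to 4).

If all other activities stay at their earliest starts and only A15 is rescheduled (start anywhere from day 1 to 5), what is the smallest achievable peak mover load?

A15@1: d1:24  d2:15  d3:0  d4:0  d5:0 → peak 24
A15@2: d1:19  d2:20  d3:0  d4:0  d5:0 → peak 20
A15@3: d1:19  d2:15  d3:5  d4:0  d5:0 → peak 19
A15@4: d1:19  d2:15  d3:0  d4:5  d5:0 → peak 19
A15@5: d1:19  d2:15  d3:0  d4:0  d5:5 → peak 19
Best is A15@3, peak 19.

19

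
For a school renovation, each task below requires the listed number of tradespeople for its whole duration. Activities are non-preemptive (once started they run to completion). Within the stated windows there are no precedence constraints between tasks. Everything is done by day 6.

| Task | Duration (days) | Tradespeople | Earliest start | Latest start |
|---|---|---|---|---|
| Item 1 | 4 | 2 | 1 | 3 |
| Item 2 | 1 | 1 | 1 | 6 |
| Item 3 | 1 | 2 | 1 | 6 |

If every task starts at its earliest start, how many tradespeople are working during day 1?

At early start, day 1 has: Item 1, Item 2, Item 3.
Demand: 2 + 1 + 2 = 5.

5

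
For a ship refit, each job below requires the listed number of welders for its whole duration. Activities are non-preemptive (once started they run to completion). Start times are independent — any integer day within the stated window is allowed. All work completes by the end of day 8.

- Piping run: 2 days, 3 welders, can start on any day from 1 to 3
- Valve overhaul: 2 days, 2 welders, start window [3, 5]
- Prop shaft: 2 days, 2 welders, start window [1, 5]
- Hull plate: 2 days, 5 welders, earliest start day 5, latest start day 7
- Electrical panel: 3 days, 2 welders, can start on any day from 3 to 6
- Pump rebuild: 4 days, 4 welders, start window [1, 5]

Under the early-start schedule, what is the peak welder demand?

9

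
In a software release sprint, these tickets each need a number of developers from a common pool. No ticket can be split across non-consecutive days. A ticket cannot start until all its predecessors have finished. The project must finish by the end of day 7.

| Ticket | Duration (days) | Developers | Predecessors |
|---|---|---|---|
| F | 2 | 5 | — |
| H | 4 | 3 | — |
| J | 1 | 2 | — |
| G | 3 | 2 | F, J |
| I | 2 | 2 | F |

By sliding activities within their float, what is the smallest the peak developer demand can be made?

Early-start (F@1, H@1, J@1, G@3, I@3) gives peak 10: d1:10  d2:8  d3:7  d4:7  d5:2  d6:0  d7:0.
Shift H→4, J→3, G→5.
Schedule F@1, H@4, J@3, G@5, I@3: d1:5  d2:5  d3:4  d4:5  d5:5  d6:5  d7:5 — peak 5.
Total developer-days = 34 over 7 days ⇒ peak ≥ ⌈34/7⌉ = 5, so 5 is optimal.

5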